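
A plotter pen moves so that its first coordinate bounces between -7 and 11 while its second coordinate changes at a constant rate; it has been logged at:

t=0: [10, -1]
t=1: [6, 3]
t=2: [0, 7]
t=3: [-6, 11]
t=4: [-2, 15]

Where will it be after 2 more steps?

[10, 23]

The first coordinate travels 6 per step and bounces off the walls at -7 and 11.
  step 5: -2 → 4
  step 6: 4 → 10
The second coordinate changes by +4 each step: at step 6 it is 23.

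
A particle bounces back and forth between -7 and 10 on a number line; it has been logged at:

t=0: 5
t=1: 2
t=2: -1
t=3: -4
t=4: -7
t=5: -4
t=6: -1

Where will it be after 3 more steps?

8

The value travels 3 per step and bounces off the walls at -7 and 10.
  step 7: -1 → 2
  step 8: 2 → 5
  step 9: 5 → 8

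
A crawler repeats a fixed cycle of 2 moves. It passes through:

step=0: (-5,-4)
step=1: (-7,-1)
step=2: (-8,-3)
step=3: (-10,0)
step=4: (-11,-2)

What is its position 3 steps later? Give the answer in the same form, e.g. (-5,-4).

Step-to-step displacements: (-2,+3), (-1,-2), (-2,+3), (-1,-2) — a repeating cycle of length 2.
step 5: apply (-2,+3) → (-13,1)
step 6: apply (-1,-2) → (-14,-1)
step 7: apply (-2,+3) → (-16,2)

(-16,2)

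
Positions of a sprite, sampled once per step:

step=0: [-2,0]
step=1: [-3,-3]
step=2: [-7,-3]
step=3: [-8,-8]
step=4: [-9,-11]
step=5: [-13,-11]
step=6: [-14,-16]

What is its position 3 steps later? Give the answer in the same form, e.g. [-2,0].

Differencing gives [-1,-3], [-4,+0], [-1,-5], [-1,-3], [-4,+0], [-1,-5]. This is the pattern [-1,-3], [-4,+0], [-1,-5] repeated.
step 7: apply [-1,-3] → [-15,-19]
step 8: apply [-4,+0] → [-19,-19]
step 9: apply [-1,-5] → [-20,-24]

[-20,-24]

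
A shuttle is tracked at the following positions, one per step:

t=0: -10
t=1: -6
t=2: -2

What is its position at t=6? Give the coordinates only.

14

Each step adds +4 to the position.
step 3: -2 + 4 → 2
step 4: 2 + 4 → 6
step 5: 6 + 4 → 10
step 6: 10 + 4 → 14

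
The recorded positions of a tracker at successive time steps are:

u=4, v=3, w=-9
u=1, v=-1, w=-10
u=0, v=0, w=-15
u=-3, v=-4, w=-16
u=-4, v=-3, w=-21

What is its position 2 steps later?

Step-to-step displacements: (-3,-4,-1), (-1,+1,-5), (-3,-4,-1), (-1,+1,-5) — a repeating cycle of length 2.
step 5: apply (-3,-4,-1) → u=-7, v=-7, w=-22
step 6: apply (-1,+1,-5) → u=-8, v=-6, w=-27

u=-8, v=-6, w=-27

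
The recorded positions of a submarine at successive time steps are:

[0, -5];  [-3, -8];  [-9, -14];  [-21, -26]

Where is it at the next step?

Step-to-step displacements: [-3, -3], [-6, -6], [-12, -12]; each is 2× the previous.
step 4: [-21, -26] + [-24, -24] → [-45, -50]

[-45, -50]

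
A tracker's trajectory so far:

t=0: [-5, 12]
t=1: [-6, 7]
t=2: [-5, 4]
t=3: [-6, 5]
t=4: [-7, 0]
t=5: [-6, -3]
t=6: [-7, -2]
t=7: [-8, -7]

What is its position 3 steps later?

The moves between consecutive positions are [-1, -5], [+1, -3], [-1, +1], [-1, -5], [+1, -3], [-1, +1], [-1, -5]; they repeat the 3-cycle [[-1, -5], [+1, -3], [-1, +1]].
step 8: apply [+1, -3] → [-7, -10]
step 9: apply [-1, +1] → [-8, -9]
step 10: apply [-1, -5] → [-9, -14]

[-9, -14]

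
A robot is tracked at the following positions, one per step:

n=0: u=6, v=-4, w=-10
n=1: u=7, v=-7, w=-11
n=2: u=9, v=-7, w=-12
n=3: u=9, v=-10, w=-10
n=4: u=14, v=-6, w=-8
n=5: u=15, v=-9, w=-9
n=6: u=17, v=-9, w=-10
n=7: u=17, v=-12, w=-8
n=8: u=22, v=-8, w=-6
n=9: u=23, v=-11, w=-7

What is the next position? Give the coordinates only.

u=25, v=-11, w=-8

The moves between consecutive positions are (+1,-3,-1), (+2,+0,-1), (+0,-3,+2), (+5,+4,+2), (+1,-3,-1), (+2,+0,-1), (+0,-3,+2), (+5,+4,+2), (+1,-3,-1); they repeat the 4-cycle [(+1,-3,-1), (+2,+0,-1), (+0,-3,+2), (+5,+4,+2)].
step 10: apply (+2,+0,-1) → u=25, v=-11, w=-8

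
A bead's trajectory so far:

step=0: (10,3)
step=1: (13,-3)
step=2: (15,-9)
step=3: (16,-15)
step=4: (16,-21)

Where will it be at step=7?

Successive displacements: (+3,-6), (+2,-6), (+1,-6), (+0,-6) — each changes by (-1,+0).
step 5: (16,-21) + (-1,-6) → (15,-27)
step 6: (15,-27) + (-2,-6) → (13,-33)
step 7: (13,-33) + (-3,-6) → (10,-39)

(10,-39)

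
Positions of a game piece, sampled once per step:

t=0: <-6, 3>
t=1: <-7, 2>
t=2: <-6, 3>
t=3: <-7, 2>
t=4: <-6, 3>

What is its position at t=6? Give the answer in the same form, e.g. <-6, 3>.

<-6, 3>

Consecutive displacements <-1, -1>, <+1, +1>, <-1, -1>, <+1, +1> scale by a factor of -1 each step.
step 5: <-6, 3> + <-1, -1> → <-7, 2>
step 6: <-7, 2> + <+1, +1> → <-6, 3>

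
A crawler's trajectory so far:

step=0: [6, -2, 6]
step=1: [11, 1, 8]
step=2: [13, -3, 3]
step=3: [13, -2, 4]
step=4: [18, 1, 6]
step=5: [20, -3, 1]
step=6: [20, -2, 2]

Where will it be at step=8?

The moves between consecutive positions are [+5, +3, +2], [+2, -4, -5], [+0, +1, +1], [+5, +3, +2], [+2, -4, -5], [+0, +1, +1]; they repeat the 3-cycle [[+5, +3, +2], [+2, -4, -5], [+0, +1, +1]].
step 7: apply [+5, +3, +2] → [25, 1, 4]
step 8: apply [+2, -4, -5] → [27, -3, -1]

[27, -3, -1]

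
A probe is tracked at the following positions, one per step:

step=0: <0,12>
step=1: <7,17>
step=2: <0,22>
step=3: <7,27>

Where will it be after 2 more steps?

<7,37>

The first coordinate repeats the cycle [0, 7] with period 2; step 5 mod 2 = 1, giving 7.
The second coordinate changes by +5 each step, so at step 5 it is 12 + 5·(5) = 37.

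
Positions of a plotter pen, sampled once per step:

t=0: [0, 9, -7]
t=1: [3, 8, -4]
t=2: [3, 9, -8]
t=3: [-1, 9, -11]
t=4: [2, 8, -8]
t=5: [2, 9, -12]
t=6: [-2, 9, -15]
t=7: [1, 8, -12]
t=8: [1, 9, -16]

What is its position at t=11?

Differencing gives [+3, -1, +3], [+0, +1, -4], [-4, +0, -3], [+3, -1, +3], [+0, +1, -4], [-4, +0, -3], [+3, -1, +3], [+0, +1, -4]. This is the pattern [+3, -1, +3], [+0, +1, -4], [-4, +0, -3] repeated.
step 9: apply [-4, +0, -3] → [-3, 9, -19]
step 10: apply [+3, -1, +3] → [0, 8, -16]
step 11: apply [+0, +1, -4] → [0, 9, -20]

[0, 9, -20]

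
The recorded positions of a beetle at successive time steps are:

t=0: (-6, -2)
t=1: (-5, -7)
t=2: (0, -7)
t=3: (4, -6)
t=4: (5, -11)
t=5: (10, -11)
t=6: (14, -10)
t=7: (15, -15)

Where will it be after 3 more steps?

The moves between consecutive positions are (+1, -5), (+5, +0), (+4, +1), (+1, -5), (+5, +0), (+4, +1), (+1, -5); they repeat the 3-cycle [(+1, -5), (+5, +0), (+4, +1)].
step 8: apply (+5, +0) → (20, -15)
step 9: apply (+4, +1) → (24, -14)
step 10: apply (+1, -5) → (25, -19)

(25, -19)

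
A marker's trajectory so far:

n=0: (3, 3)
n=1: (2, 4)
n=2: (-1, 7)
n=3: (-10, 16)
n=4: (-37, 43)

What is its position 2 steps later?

Consecutive displacements (-1, +1), (-3, +3), (-9, +9), (-27, +27) scale by a factor of 3 each step.
step 5: (-37, 43) + (-81, +81) → (-118, 124)
step 6: (-118, 124) + (-243, +243) → (-361, 367)

(-361, 367)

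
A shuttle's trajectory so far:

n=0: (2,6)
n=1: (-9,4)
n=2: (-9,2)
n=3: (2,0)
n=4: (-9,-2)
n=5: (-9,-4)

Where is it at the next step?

(2,-6)

The first coordinate repeats the cycle [2, -9, -9] with period 3; step 6 mod 3 = 0, giving 2.
The second coordinate changes by -2 each step, so at step 6 it is 6 + 6·(-2) = -6.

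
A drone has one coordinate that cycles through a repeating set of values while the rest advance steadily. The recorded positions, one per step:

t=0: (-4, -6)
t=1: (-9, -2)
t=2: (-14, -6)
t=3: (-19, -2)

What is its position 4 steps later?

First: linear, -5 per step → -39 at step 7.
Second: cycles through -6, -2 every 2 steps. Step 7 lands at position 1 of the cycle → -2.

(-39, -2)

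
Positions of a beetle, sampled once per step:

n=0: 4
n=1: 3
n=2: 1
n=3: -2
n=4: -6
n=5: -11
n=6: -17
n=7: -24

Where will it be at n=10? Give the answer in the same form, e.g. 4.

-51

Taking differences between consecutive positions: -1, -2, -3, -4, -5, -6, -7. These grow by -1 each step.
step 8: -24 − 8 → -32
step 9: -32 − 9 → -41
step 10: -41 − 10 → -51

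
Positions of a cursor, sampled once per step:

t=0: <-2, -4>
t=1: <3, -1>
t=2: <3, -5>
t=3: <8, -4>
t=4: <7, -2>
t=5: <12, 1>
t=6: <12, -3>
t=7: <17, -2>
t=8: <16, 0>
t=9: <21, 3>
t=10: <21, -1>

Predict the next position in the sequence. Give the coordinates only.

Differencing gives <+5, +3>, <+0, -4>, <+5, +1>, <-1, +2>, <+5, +3>, <+0, -4>, <+5, +1>, <-1, +2>, <+5, +3>, <+0, -4>. This is the pattern <+5, +3>, <+0, -4>, <+5, +1>, <-1, +2> repeated.
step 11: apply <+5, +1> → <26, 0>

<26, 0>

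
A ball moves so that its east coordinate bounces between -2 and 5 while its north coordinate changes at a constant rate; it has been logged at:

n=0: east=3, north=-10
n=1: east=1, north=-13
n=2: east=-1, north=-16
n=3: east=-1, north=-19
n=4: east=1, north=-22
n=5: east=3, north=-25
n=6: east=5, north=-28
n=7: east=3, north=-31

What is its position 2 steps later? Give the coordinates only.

The east coordinate reflects between -2 and 5, moving 2 per step.
  step 8: 3 → 1
  step 9: 1 → -1
The north coordinate changes by -3 each step: at step 9 it is -37.

east=-1, north=-37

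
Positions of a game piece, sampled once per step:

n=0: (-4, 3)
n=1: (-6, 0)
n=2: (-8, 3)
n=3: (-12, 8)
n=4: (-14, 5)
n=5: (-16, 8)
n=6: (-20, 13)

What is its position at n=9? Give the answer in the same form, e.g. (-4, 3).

(-28, 18)

Differencing gives (-2, -3), (-2, +3), (-4, +5), (-2, -3), (-2, +3), (-4, +5). This is the pattern (-2, -3), (-2, +3), (-4, +5) repeated.
step 7: apply (-2, -3) → (-22, 10)
step 8: apply (-2, +3) → (-24, 13)
step 9: apply (-4, +5) → (-28, 18)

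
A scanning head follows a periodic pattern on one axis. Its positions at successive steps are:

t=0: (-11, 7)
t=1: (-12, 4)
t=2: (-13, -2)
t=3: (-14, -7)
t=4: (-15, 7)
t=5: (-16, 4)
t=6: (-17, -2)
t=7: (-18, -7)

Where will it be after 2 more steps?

First: linear, -1 per step → -20 at step 9.
Second: cycles through 7, 4, -2, -7 every 4 steps. Step 9 lands at position 1 of the cycle → 4.

(-20, 4)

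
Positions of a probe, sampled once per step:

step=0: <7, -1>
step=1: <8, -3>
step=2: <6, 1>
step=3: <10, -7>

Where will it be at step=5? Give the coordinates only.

Step-to-step displacements: <+1, -2>, <-2, +4>, <+4, -8>; each is -2× the previous.
step 4: <10, -7> + <-8, +16> → <2, 9>
step 5: <2, 9> + <+16, -32> → <18, -23>

<18, -23>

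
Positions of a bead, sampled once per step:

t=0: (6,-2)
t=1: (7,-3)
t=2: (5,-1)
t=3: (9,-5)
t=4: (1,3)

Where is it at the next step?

(17,-13)

Step-to-step displacements: (+1,-1), (-2,+2), (+4,-4), (-8,+8); each is -2× the previous.
step 5: (1,3) + (+16,-16) → (17,-13)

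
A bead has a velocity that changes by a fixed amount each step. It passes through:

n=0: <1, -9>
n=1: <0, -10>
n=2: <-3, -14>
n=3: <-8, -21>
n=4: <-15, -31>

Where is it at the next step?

<-24, -44>

Taking differences between consecutive positions: <-1, -1>, <-3, -4>, <-5, -7>, <-7, -10>. These grow by <-2, -3> each step.
step 5: <-15, -31> + <-9, -13> → <-24, -44>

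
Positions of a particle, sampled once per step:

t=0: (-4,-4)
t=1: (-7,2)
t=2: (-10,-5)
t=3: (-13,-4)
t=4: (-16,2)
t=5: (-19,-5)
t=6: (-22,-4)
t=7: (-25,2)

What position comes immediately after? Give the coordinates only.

(-28,-5)

First: linear, -3 per step → -28 at step 8.
Second: cycles through -4, 2, -5 every 3 steps. Step 8 lands at position 2 of the cycle → -5.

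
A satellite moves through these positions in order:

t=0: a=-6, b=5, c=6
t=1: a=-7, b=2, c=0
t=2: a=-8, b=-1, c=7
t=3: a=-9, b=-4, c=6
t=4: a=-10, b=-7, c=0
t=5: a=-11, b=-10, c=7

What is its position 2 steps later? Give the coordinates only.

a=-13, b=-16, c=0

A: linear, -1 per step → -13 at step 7.
B: linear, -3 per step → -16 at step 7.
C: cycles through 6, 0, 7 every 3 steps. Step 7 lands at position 1 of the cycle → 0.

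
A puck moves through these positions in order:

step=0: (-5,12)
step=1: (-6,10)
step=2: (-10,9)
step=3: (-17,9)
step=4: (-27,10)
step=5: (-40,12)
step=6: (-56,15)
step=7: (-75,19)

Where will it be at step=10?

First differences are (-1,-2), (-4,-1), (-7,+0), (-10,+1), (-13,+2), (-16,+3), (-19,+4); their common second difference is (-3,+1) (constant acceleration).
step 8: (-75,19) + (-22,+5) → (-97,24)
step 9: (-97,24) + (-25,+6) → (-122,30)
step 10: (-122,30) + (-28,+7) → (-150,37)

(-150,37)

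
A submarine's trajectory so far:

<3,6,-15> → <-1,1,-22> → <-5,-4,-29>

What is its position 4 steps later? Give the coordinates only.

<-21,-24,-57>

The position changes by <-4,-5,-7> every step.
step 3: <-5,-4,-29> + <-4,-5,-7> → <-9,-9,-36>
step 4: <-9,-9,-36> + <-4,-5,-7> → <-13,-14,-43>
step 5: <-13,-14,-43> + <-4,-5,-7> → <-17,-19,-50>
step 6: <-17,-19,-50> + <-4,-5,-7> → <-21,-24,-57>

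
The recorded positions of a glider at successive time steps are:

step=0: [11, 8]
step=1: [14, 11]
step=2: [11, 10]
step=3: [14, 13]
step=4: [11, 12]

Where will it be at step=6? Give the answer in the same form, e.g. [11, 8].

[11, 14]

Step-to-step displacements: [+3, +3], [-3, -1], [+3, +3], [-3, -1] — a repeating cycle of length 2.
step 5: apply [+3, +3] → [14, 15]
step 6: apply [-3, -1] → [11, 14]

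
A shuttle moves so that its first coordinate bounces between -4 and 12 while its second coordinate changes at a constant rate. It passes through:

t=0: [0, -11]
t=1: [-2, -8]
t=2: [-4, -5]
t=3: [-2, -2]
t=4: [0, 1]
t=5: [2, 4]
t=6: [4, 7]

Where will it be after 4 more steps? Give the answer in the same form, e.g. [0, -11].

[12, 19]

The first coordinate travels 2 per step and bounces off the walls at -4 and 12.
  step 7: 4 → 6
  step 8: 6 → 8
  step 9: 8 → 10
  step 10: 10 → 12
The second coordinate changes by +3 each step: at step 10 it is 19.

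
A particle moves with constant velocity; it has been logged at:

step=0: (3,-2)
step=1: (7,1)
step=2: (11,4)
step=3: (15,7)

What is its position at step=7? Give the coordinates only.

The position changes by (+4,+3) every step.
step 4: (15,7) + (+4,+3) → (19,10)
step 5: (19,10) + (+4,+3) → (23,13)
step 6: (23,13) + (+4,+3) → (27,16)
step 7: (27,16) + (+4,+3) → (31,19)

(31,19)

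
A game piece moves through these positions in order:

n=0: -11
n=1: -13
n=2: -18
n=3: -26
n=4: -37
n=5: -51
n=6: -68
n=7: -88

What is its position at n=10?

-166

First differences are -2, -5, -8, -11, -14, -17, -20; their common second difference is -3 (constant acceleration).
step 8: -88 − 23 → -111
step 9: -111 − 26 → -137
step 10: -137 − 29 → -166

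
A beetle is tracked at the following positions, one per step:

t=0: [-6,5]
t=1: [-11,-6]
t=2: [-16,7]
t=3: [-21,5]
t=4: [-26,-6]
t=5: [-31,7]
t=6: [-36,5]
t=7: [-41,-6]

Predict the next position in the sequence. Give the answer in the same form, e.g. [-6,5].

[-46,7]

First: linear, -5 per step → -46 at step 8.
Second: cycles through 5, -6, 7 every 3 steps. Step 8 lands at position 2 of the cycle → 7.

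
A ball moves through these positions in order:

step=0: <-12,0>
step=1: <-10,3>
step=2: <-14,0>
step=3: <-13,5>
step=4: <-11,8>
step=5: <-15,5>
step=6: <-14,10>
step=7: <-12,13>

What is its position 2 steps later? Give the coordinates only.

Differencing gives <+2,+3>, <-4,-3>, <+1,+5>, <+2,+3>, <-4,-3>, <+1,+5>, <+2,+3>. This is the pattern <+2,+3>, <-4,-3>, <+1,+5> repeated.
step 8: apply <-4,-3> → <-16,10>
step 9: apply <+1,+5> → <-15,15>

<-15,15>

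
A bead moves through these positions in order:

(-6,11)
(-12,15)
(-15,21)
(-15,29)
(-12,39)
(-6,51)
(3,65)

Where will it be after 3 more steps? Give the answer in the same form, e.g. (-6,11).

First differences are (-6,+4), (-3,+6), (+0,+8), (+3,+10), (+6,+12), (+9,+14); their common second difference is (+3,+2) (constant acceleration).
step 7: (3,65) + (+12,+16) → (15,81)
step 8: (15,81) + (+15,+18) → (30,99)
step 9: (30,99) + (+18,+20) → (48,119)

(48,119)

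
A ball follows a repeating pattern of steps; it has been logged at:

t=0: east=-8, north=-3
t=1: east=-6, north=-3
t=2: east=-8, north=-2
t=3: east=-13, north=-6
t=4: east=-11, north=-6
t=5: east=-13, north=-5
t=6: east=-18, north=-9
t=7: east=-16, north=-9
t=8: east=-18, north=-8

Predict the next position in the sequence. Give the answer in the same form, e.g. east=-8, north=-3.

east=-23, north=-12

The moves between consecutive positions are (+2, +0), (-2, +1), (-5, -4), (+2, +0), (-2, +1), (-5, -4), (+2, +0), (-2, +1); they repeat the 3-cycle [(+2, +0), (-2, +1), (-5, -4)].
step 9: apply (-5, -4) → east=-23, north=-12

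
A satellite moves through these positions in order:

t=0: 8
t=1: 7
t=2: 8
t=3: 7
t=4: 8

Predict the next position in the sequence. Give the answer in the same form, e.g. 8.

Consecutive displacements -1, +1, -1, +1 scale by a factor of -1 each step.
step 5: 8 − 1 → 7

7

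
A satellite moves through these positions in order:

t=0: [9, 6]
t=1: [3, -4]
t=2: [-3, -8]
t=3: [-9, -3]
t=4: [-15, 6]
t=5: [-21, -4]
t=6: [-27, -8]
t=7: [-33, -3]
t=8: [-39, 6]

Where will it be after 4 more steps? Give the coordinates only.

First: linear, -6 per step → -63 at step 12.
Second: cycles through 6, -4, -8, -3 every 4 steps. Step 12 lands at position 0 of the cycle → 6.

[-63, 6]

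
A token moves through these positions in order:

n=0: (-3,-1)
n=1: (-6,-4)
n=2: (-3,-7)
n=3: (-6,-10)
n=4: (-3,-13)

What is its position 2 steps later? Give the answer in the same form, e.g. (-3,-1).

The first coordinate repeats the cycle [-3, -6] with period 2; step 6 mod 2 = 0, giving -3.
The second coordinate changes by -3 each step, so at step 6 it is -1 + 6·(-3) = -19.

(-3,-19)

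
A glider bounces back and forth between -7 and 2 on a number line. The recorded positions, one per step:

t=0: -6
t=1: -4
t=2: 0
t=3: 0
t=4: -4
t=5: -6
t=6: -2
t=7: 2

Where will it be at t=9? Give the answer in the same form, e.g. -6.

The value travels 4 per step and bounces off the walls at -7 and 2.
  step 8: 2 → -2
  step 9: -2 → -6

-6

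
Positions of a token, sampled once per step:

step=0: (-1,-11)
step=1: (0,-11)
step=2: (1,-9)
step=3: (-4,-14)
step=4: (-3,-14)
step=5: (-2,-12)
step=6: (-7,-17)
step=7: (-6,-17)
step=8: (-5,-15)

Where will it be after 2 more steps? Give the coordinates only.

Step-to-step displacements: (+1,+0), (+1,+2), (-5,-5), (+1,+0), (+1,+2), (-5,-5), (+1,+0), (+1,+2) — a repeating cycle of length 3.
step 9: apply (-5,-5) → (-10,-20)
step 10: apply (+1,+0) → (-9,-20)

(-9,-20)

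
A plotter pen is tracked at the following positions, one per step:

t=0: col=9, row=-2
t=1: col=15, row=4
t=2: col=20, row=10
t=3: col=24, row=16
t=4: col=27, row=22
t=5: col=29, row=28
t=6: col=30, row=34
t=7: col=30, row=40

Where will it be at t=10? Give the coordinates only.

col=24, row=58

Taking differences between consecutive positions: (+6, +6), (+5, +6), (+4, +6), (+3, +6), (+2, +6), (+1, +6), (+0, +6). These grow by (-1, +0) each step.
step 8: col=30, row=40 + (-1, +6) → col=29, row=46
step 9: col=29, row=46 + (-2, +6) → col=27, row=52
step 10: col=27, row=52 + (-3, +6) → col=24, row=58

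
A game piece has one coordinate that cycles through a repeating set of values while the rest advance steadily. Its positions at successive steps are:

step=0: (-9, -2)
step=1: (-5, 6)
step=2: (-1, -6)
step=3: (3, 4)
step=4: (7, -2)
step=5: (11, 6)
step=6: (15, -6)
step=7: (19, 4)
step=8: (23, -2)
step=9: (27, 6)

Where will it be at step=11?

(35, 4)

First: linear, +4 per step → 35 at step 11.
Second: cycles through -2, 6, -6, 4 every 4 steps. Step 11 lands at position 3 of the cycle → 4.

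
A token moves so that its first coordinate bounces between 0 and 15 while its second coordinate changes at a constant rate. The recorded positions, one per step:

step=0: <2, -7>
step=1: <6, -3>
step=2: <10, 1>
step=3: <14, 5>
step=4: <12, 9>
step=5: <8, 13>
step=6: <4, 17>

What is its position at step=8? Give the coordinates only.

<4, 25>

The first coordinate travels 4 per step and bounces off the walls at 0 and 15.
  step 7: 4 → 0
  step 8: 0 → 4
The second coordinate changes by +4 each step: at step 8 it is 25.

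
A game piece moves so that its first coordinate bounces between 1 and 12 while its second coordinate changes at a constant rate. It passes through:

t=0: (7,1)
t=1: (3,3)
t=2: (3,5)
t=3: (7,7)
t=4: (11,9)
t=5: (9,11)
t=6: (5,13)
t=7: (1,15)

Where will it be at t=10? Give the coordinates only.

(11,21)

The first coordinate travels 4 per step and bounces off the walls at 1 and 12.
  step 8: 1 → 5
  step 9: 5 → 9
  step 10: 9 → 11
The second coordinate changes by +2 each step: at step 10 it is 21.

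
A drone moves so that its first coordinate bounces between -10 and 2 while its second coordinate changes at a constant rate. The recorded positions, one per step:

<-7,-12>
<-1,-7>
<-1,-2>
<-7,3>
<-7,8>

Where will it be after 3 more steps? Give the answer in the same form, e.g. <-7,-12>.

<-7,23>

The first coordinate reflects between -10 and 2, moving 6 per step.
  step 5: -7 → -1
  step 6: -1 → -1
  step 7: -1 → -7
The second coordinate changes by +5 each step: at step 7 it is 23.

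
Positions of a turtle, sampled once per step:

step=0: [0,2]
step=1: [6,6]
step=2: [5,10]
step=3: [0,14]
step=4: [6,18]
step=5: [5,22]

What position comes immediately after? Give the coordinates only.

[0,26]

First: cycles through 0, 6, 5 every 3 steps. Step 6 lands at position 0 of the cycle → 0.
Second: linear, +4 per step → 26 at step 6.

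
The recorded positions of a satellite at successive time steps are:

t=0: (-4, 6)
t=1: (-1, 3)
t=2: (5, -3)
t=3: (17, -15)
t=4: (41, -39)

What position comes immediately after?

(89, -87)

The jumps are (+3, -3), (+6, -6), (+12, -12), (+24, -24) — a geometric progression with ratio 2.
step 5: (41, -39) + (+48, -48) → (89, -87)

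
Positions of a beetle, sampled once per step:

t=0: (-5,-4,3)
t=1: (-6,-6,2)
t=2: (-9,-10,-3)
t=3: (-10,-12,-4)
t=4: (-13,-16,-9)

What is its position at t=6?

The moves between consecutive positions are (-1,-2,-1), (-3,-4,-5), (-1,-2,-1), (-3,-4,-5); they repeat the 2-cycle [(-1,-2,-1), (-3,-4,-5)].
step 5: apply (-1,-2,-1) → (-14,-18,-10)
step 6: apply (-3,-4,-5) → (-17,-22,-15)

(-17,-22,-15)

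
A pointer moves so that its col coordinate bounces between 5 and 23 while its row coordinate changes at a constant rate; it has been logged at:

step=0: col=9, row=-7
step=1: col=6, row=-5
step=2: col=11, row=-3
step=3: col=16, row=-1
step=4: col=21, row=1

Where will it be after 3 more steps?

The col coordinate travels 5 per step and bounces off the walls at 5 and 23.
  step 5: 21 → 20
  step 6: 20 → 15
  step 7: 15 → 10
The row coordinate changes by +2 each step: at step 7 it is 7.

col=10, row=7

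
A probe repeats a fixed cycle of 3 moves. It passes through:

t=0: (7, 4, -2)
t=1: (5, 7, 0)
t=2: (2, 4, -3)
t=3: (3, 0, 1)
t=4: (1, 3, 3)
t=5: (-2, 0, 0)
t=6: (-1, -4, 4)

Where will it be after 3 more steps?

The moves between consecutive positions are (-2, +3, +2), (-3, -3, -3), (+1, -4, +4), (-2, +3, +2), (-3, -3, -3), (+1, -4, +4); they repeat the 3-cycle [(-2, +3, +2), (-3, -3, -3), (+1, -4, +4)].
step 7: apply (-2, +3, +2) → (-3, -1, 6)
step 8: apply (-3, -3, -3) → (-6, -4, 3)
step 9: apply (+1, -4, +4) → (-5, -8, 7)

(-5, -8, 7)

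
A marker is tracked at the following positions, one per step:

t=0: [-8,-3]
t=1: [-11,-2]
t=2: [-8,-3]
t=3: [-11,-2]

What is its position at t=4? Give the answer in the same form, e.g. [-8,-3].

Step-to-step displacements: [-3,+1], [+3,-1], [-3,+1]; each is -1× the previous.
step 4: [-11,-2] + [+3,-1] → [-8,-3]

[-8,-3]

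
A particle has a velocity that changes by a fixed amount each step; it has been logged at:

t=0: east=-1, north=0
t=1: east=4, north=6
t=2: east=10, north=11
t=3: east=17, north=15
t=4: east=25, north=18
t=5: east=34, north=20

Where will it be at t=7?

Successive displacements: (+5, +6), (+6, +5), (+7, +4), (+8, +3), (+9, +2) — each changes by (+1, -1).
step 6: east=34, north=20 + (+10, +1) → east=44, north=21
step 7: east=44, north=21 + (+11, +0) → east=55, north=21

east=55, north=21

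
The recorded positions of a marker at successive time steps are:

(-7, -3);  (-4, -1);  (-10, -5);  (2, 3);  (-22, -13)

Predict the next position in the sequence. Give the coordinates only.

(26, 19)

Step-to-step displacements: (+3, +2), (-6, -4), (+12, +8), (-24, -16); each is -2× the previous.
step 5: (-22, -13) + (+48, +32) → (26, 19)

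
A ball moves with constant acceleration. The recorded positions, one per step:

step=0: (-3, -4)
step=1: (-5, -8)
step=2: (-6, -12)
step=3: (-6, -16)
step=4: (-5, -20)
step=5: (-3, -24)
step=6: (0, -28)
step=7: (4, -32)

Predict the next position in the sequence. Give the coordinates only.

Taking differences between consecutive positions: (-2, -4), (-1, -4), (+0, -4), (+1, -4), (+2, -4), (+3, -4), (+4, -4). These grow by (+1, +0) each step.
step 8: (4, -32) + (+5, -4) → (9, -36)

(9, -36)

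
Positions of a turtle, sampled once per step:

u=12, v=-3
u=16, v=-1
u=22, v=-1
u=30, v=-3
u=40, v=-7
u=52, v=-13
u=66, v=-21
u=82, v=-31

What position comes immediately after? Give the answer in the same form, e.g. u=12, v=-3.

u=100, v=-43

Taking differences between consecutive positions: (+4, +2), (+6, +0), (+8, -2), (+10, -4), (+12, -6), (+14, -8), (+16, -10). These grow by (+2, -2) each step.
step 8: u=82, v=-31 + (+18, -12) → u=100, v=-43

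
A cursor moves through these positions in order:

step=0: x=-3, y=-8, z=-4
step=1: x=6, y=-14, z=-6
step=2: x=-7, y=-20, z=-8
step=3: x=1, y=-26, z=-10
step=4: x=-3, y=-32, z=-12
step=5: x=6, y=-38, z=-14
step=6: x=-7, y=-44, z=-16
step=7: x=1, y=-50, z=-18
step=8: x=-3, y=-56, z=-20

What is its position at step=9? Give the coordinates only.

x=6, y=-62, z=-22

X: cycles through -3, 6, -7, 1 every 4 steps. Step 9 lands at position 1 of the cycle → 6.
Y: linear, -6 per step → -62 at step 9.
Z: linear, -2 per step → -22 at step 9.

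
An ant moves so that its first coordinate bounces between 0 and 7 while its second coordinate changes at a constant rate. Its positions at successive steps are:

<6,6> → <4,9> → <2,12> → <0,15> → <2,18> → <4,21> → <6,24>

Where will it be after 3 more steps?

<2,33>

The first coordinate travels 2 per step and bounces off the walls at 0 and 7.
  step 7: 6 → 6
  step 8: 6 → 4
  step 9: 4 → 2
The second coordinate changes by +3 each step: at step 9 it is 33.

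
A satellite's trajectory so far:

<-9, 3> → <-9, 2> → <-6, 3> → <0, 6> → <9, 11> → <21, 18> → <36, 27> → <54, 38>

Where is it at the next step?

<75, 51>

First differences are <+0, -1>, <+3, +1>, <+6, +3>, <+9, +5>, <+12, +7>, <+15, +9>, <+18, +11>; their common second difference is <+3, +2> (constant acceleration).
step 8: <54, 38> + <+21, +13> → <75, 51>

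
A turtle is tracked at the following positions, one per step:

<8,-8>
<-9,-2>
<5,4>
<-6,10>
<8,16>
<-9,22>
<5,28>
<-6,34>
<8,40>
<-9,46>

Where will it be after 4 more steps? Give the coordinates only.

First: cycles through 8, -9, 5, -6 every 4 steps. Step 13 lands at position 1 of the cycle → -9.
Second: linear, +6 per step → 70 at step 13.

<-9,70>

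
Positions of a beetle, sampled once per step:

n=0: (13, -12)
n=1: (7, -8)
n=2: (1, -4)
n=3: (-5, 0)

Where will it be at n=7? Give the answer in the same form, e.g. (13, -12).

(-29, 16)

Constant displacement of (-6, +4) per step.
step 4: (-5, 0) + (-6, +4) → (-11, 4)
step 5: (-11, 4) + (-6, +4) → (-17, 8)
step 6: (-17, 8) + (-6, +4) → (-23, 12)
step 7: (-23, 12) + (-6, +4) → (-29, 16)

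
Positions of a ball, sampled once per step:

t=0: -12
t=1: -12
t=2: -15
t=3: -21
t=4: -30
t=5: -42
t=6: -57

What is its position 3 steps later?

Taking differences between consecutive positions: +0, -3, -6, -9, -12, -15. These grow by -3 each step.
step 7: -57 − 18 → -75
step 8: -75 − 21 → -96
step 9: -96 − 24 → -120

-120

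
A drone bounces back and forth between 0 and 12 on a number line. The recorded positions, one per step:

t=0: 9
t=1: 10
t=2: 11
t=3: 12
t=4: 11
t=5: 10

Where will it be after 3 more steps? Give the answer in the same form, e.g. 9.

The value travels 1 per step and bounces off the walls at 0 and 12.
  step 6: 10 → 9
  step 7: 9 → 8
  step 8: 8 → 7

7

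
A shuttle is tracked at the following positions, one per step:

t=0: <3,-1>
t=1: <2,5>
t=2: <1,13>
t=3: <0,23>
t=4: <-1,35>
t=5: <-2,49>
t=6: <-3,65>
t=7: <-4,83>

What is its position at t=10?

First differences are <-1,+6>, <-1,+8>, <-1,+10>, <-1,+12>, <-1,+14>, <-1,+16>, <-1,+18>; their common second difference is <+0,+2> (constant acceleration).
step 8: <-4,83> + <-1,+20> → <-5,103>
step 9: <-5,103> + <-1,+22> → <-6,125>
step 10: <-6,125> + <-1,+24> → <-7,149>

<-7,149>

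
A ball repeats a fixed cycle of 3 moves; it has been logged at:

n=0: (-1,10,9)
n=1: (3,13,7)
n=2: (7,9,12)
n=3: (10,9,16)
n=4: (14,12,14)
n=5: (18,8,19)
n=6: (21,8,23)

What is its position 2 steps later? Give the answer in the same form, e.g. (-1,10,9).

(29,7,26)

Differencing gives (+4,+3,-2), (+4,-4,+5), (+3,+0,+4), (+4,+3,-2), (+4,-4,+5), (+3,+0,+4). This is the pattern (+4,+3,-2), (+4,-4,+5), (+3,+0,+4) repeated.
step 7: apply (+4,+3,-2) → (25,11,21)
step 8: apply (+4,-4,+5) → (29,7,26)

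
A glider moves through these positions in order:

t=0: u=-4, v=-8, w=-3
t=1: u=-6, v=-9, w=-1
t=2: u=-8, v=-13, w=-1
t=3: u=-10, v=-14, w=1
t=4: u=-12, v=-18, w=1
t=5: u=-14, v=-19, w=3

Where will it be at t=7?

u=-18, v=-24, w=5

The moves between consecutive positions are (-2, -1, +2), (-2, -4, +0), (-2, -1, +2), (-2, -4, +0), (-2, -1, +2); they repeat the 2-cycle [(-2, -1, +2), (-2, -4, +0)].
step 6: apply (-2, -4, +0) → u=-16, v=-23, w=3
step 7: apply (-2, -1, +2) → u=-18, v=-24, w=5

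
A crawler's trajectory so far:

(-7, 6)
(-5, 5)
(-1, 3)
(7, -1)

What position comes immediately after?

Consecutive displacements (+2, -1), (+4, -2), (+8, -4) scale by a factor of 2 each step.
step 4: (7, -1) + (+16, -8) → (23, -9)

(23, -9)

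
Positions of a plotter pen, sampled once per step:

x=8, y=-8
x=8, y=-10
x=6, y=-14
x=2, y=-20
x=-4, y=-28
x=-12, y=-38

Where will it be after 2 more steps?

Successive displacements: (+0,-2), (-2,-4), (-4,-6), (-6,-8), (-8,-10) — each changes by (-2,-2).
step 6: x=-12, y=-38 + (-10,-12) → x=-22, y=-50
step 7: x=-22, y=-50 + (-12,-14) → x=-34, y=-64

x=-34, y=-64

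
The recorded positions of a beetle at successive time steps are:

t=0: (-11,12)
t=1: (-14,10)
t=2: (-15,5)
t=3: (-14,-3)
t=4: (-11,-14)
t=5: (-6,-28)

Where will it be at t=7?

Successive displacements: (-3,-2), (-1,-5), (+1,-8), (+3,-11), (+5,-14) — each changes by (+2,-3).
step 6: (-6,-28) + (+7,-17) → (1,-45)
step 7: (1,-45) + (+9,-20) → (10,-65)

(10,-65)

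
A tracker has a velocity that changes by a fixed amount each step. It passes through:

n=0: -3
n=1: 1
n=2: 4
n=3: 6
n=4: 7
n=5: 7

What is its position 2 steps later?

First differences are +4, +3, +2, +1, +0; their common second difference is -1 (constant acceleration).
step 6: 7 − 1 → 6
step 7: 6 − 2 → 4

4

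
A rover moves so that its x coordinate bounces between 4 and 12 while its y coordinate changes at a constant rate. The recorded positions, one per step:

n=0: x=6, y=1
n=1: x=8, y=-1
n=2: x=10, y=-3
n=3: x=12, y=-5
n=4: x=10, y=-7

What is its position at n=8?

The x coordinate travels 2 per step and bounces off the walls at 4 and 12.
  step 5: 10 → 8
  step 6: 8 → 6
  step 7: 6 → 4
  step 8: 4 → 6
The y coordinate changes by -2 each step: at step 8 it is -15.

x=6, y=-15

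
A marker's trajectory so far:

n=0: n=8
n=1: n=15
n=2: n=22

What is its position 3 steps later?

n=43

Each step adds +7 to the position.
step 3: 22 + 7 → n=29
step 4: 29 + 7 → n=36
step 5: 36 + 7 → n=43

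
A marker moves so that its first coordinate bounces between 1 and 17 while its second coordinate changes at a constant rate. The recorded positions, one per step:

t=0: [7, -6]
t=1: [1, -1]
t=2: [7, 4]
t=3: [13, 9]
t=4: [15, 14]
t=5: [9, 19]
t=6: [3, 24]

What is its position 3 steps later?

The first coordinate reflects between 1 and 17, moving 6 per step.
  step 7: 3 → 5
  step 8: 5 → 11
  step 9: 11 → 17
The second coordinate changes by +5 each step: at step 9 it is 39.

[17, 39]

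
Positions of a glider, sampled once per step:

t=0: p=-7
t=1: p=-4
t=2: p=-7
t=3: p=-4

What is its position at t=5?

Step-to-step displacements: +3, -3, +3; each is -1× the previous.
step 4: -4 − 3 → p=-7
step 5: -7 + 3 → p=-4

p=-4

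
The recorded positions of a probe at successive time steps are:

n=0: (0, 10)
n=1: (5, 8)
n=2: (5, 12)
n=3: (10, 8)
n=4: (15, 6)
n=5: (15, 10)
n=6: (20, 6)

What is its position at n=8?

(25, 8)

Step-to-step displacements: (+5, -2), (+0, +4), (+5, -4), (+5, -2), (+0, +4), (+5, -4) — a repeating cycle of length 3.
step 7: apply (+5, -2) → (25, 4)
step 8: apply (+0, +4) → (25, 8)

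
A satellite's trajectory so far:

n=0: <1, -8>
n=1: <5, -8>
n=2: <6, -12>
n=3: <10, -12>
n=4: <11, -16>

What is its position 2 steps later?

Step-to-step displacements: <+4, +0>, <+1, -4>, <+4, +0>, <+1, -4> — a repeating cycle of length 2.
step 5: apply <+4, +0> → <15, -16>
step 6: apply <+1, -4> → <16, -20>

<16, -20>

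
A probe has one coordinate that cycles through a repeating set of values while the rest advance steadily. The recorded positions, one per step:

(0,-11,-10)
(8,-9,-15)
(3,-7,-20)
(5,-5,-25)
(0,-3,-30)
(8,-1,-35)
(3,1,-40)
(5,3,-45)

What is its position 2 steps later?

First: cycles through 0, 8, 3, 5 every 4 steps. Step 9 lands at position 1 of the cycle → 8.
Second: linear, +2 per step → 7 at step 9.
Third: linear, -5 per step → -55 at step 9.

(8,7,-55)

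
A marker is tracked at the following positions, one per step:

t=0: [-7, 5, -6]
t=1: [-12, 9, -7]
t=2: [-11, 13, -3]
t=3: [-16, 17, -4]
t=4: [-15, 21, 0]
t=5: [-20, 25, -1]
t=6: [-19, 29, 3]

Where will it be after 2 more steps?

Step-to-step displacements: [-5, +4, -1], [+1, +4, +4], [-5, +4, -1], [+1, +4, +4], [-5, +4, -1], [+1, +4, +4] — a repeating cycle of length 2.
step 7: apply [-5, +4, -1] → [-24, 33, 2]
step 8: apply [+1, +4, +4] → [-23, 37, 6]

[-23, 37, 6]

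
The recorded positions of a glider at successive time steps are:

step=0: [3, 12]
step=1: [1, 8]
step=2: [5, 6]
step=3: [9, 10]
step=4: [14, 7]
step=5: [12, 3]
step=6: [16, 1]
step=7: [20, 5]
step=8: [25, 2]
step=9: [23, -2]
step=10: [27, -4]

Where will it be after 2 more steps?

[36, -3]

Step-to-step displacements: [-2, -4], [+4, -2], [+4, +4], [+5, -3], [-2, -4], [+4, -2], [+4, +4], [+5, -3], [-2, -4], [+4, -2] — a repeating cycle of length 4.
step 11: apply [+4, +4] → [31, 0]
step 12: apply [+5, -3] → [36, -3]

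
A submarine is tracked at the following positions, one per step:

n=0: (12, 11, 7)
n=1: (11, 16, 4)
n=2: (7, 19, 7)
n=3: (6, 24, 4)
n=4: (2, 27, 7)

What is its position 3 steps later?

Step-to-step displacements: (-1, +5, -3), (-4, +3, +3), (-1, +5, -3), (-4, +3, +3) — a repeating cycle of length 2.
step 5: apply (-1, +5, -3) → (1, 32, 4)
step 6: apply (-4, +3, +3) → (-3, 35, 7)
step 7: apply (-1, +5, -3) → (-4, 40, 4)

(-4, 40, 4)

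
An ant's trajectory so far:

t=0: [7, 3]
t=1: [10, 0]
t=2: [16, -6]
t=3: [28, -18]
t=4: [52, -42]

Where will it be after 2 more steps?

[196, -186]

The jumps are [+3, -3], [+6, -6], [+12, -12], [+24, -24] — a geometric progression with ratio 2.
step 5: [52, -42] + [+48, -48] → [100, -90]
step 6: [100, -90] + [+96, -96] → [196, -186]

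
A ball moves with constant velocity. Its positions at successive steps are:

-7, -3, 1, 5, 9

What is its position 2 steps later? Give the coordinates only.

17

The position changes by +4 every step.
step 5: 9 + 4 → 13
step 6: 13 + 4 → 17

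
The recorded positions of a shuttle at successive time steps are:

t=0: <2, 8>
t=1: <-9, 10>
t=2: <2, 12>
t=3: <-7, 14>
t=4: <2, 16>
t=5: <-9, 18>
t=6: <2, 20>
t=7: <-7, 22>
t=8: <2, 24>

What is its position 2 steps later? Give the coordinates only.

<2, 28>

First: cycles through 2, -9, 2, -7 every 4 steps. Step 10 lands at position 2 of the cycle → 2.
Second: linear, +2 per step → 28 at step 10.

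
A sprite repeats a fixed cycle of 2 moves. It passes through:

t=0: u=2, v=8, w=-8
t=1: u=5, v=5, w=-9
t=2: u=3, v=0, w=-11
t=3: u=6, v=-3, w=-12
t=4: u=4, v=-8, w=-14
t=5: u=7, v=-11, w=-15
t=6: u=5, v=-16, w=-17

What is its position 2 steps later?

u=6, v=-24, w=-20

Step-to-step displacements: (+3, -3, -1), (-2, -5, -2), (+3, -3, -1), (-2, -5, -2), (+3, -3, -1), (-2, -5, -2) — a repeating cycle of length 2.
step 7: apply (+3, -3, -1) → u=8, v=-19, w=-18
step 8: apply (-2, -5, -2) → u=6, v=-24, w=-20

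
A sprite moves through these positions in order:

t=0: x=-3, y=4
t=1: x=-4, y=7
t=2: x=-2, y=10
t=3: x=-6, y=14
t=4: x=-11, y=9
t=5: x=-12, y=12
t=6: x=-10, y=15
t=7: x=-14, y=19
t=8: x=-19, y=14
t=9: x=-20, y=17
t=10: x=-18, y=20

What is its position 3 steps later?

Differencing gives (-1, +3), (+2, +3), (-4, +4), (-5, -5), (-1, +3), (+2, +3), (-4, +4), (-5, -5), (-1, +3), (+2, +3). This is the pattern (-1, +3), (+2, +3), (-4, +4), (-5, -5) repeated.
step 11: apply (-4, +4) → x=-22, y=24
step 12: apply (-5, -5) → x=-27, y=19
step 13: apply (-1, +3) → x=-28, y=22

x=-28, y=22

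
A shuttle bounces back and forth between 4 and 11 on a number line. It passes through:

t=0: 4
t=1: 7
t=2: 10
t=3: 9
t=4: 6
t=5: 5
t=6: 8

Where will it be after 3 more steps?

The value travels 3 per step and bounces off the walls at 4 and 11.
  step 7: 8 → 11
  step 8: 11 → 8
  step 9: 8 → 5

5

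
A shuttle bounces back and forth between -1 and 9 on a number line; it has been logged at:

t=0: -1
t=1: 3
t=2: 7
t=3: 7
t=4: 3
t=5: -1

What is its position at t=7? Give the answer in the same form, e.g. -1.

The value travels 4 per step and bounces off the walls at -1 and 9.
  step 6: -1 → 3
  step 7: 3 → 7

7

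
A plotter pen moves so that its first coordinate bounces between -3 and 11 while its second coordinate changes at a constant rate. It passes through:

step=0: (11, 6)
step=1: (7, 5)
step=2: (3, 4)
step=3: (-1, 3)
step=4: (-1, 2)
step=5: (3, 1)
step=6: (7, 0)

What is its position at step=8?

The first coordinate reflects between -3 and 11, moving 4 per step.
  step 7: 7 → 11
  step 8: 11 → 7
The second coordinate changes by -1 each step: at step 8 it is -2.

(7, -2)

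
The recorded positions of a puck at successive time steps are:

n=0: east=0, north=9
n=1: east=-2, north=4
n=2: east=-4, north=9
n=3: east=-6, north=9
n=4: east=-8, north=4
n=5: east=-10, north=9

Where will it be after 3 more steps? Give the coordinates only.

east=-16, north=9

The east coordinate changes by -2 each step, so at step 8 it is 0 + 8·(-2) = -16.
The north coordinate repeats the cycle [9, 4, 9] with period 3; step 8 mod 3 = 2, giving 9.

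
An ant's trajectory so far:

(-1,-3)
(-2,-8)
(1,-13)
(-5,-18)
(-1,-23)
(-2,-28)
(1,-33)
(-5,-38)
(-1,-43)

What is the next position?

First: cycles through -1, -2, 1, -5 every 4 steps. Step 9 lands at position 1 of the cycle → -2.
Second: linear, -5 per step → -48 at step 9.

(-2,-48)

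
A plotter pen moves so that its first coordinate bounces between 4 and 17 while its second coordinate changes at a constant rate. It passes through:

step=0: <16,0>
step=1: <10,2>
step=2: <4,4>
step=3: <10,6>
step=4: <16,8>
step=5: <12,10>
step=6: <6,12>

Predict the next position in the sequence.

The first coordinate reflects between 4 and 17, moving 6 per step.
  step 7: 6 → 8
The second coordinate changes by +2 each step: at step 7 it is 14.

<8,14>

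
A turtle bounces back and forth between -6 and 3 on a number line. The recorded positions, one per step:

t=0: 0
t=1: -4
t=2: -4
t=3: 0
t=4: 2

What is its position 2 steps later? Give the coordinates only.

-6

The value travels 4 per step and bounces off the walls at -6 and 3.
  step 5: 2 → -2
  step 6: -2 → -6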